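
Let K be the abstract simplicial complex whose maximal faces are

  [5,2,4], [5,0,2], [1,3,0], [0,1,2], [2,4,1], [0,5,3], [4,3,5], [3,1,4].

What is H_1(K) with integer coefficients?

Order the vertices as 0 < 1 < 2 < 3 < 4 < 5. Listing each simplex with vertices in this order, K has dimension 2 with simplices:

  0-simplices (6): [0], [1], [2], [3], [4], [5]
  1-simplices (12): [0,1], [0,2], [0,3], [0,5], [1,2], [1,3], [1,4], [2,4], [2,5], [3,4], [3,5], [4,5]
  2-simplices (8): [0,1,2], [0,1,3], [0,2,5], [0,3,5], [1,2,4], [1,3,4], [2,4,5], [3,4,5]

giving chain groups C_0 ≅ Z^6, C_1 ≅ Z^12, C_2 ≅ Z^8.

Boundary ∂_1: C_1 → C_0 is given by ∂[p,q] = [q] − [p]. For instance
  ∂[0,1] = [1] − [0].
The resulting 6×12 matrix has rank 5, and its Smith normal form has invariant factors (1,1,1,1,1).

The boundary map ∂_2: C_2 → C_1 maps a triangle to the signed sum of its edges. For instance
  ∂[0,2,5] = [2,5] − [0,5] + [0,2],
  ∂[1,3,4] = [3,4] − [1,4] + [1,3].
This gives a 12×8 integer matrix of rank 7; reducing to Smith normal form yields diagonal entries (1,1,1,1,1,1,1).

Computing H_k = (kernel of ∂_k) / (image of ∂_{k+1}):

  H_1: rank ker ∂_1 − rank ∂_2 = (12 − 5) − 7 = 0, and the invariant factors of ∂_2 are all 1, so H_1 = 0.

H_1 ≅ 0.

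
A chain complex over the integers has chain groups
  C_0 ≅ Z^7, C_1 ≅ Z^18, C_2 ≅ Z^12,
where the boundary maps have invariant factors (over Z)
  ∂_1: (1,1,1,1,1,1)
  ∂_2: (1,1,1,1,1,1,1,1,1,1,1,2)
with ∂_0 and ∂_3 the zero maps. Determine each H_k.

H_0 ≅ Z,  H_1 ≅ Z/2,  H_2 = 0.

H_0: b_0 = 7 − 0 − 6 = 1; torsion from ∂_1 factors > 1: none. So H_0 ≅ Z.
H_1: b_1 = 18 − 6 − 12 = 0; torsion from ∂_2 factors > 1: [2]. So H_1 ≅ Z/2.
H_2: b_2 = 12 − 12 − 0 = 0; torsion from ∂_3 factors > 1: none. So H_2 ≅ 0.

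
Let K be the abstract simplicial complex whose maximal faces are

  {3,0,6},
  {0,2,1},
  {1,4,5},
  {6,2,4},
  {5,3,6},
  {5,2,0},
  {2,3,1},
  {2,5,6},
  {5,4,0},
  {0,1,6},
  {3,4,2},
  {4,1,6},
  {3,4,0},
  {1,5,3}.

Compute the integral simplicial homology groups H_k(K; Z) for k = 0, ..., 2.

We work with the vertex ordering 0 < 1 < 2 < 3 < 4 < 5 < 6. The simplices of K, each written with vertices in increasing order, are:

  0-simplices (7): [0], [1], [2], [3], [4], [5], [6]
  1-simplices (21): [0,1], [0,2], [0,3], [0,4], [0,5], [0,6], [1,2], [1,3], [1,4], [1,5], [1,6], [2,3], [2,4], [2,5], [2,6], [3,4], [3,5], [3,6], [4,5], [4,6], [5,6]
  2-simplices (14): [0,1,2], [0,1,6], [0,2,5], [0,3,4], [0,3,6], [0,4,5], [1,2,3], [1,3,5], [1,4,5], [1,4,6], [2,3,4], [2,4,6], [2,5,6], [3,5,6]

Hence C_0 ≅ Z^7, C_1 ≅ Z^21, C_2 ≅ Z^14.

Boundary ∂_1: C_1 → C_0 sends each edge [p,q] (with p < q) to q − p.
The resulting 7×21 matrix has rank 6, and its Smith normal form has invariant factors (1,1,1,1,1,1).

The boundary map ∂_2: C_2 → C_1 acts by ∂[p,q,r] = [q,r] − [p,r] + [p,q]. For instance
  ∂[0,1,6] = [1,6] − [0,6] + [0,1],
  ∂[1,4,5] = [4,5] − [1,5] + [1,4].
The 21×14 boundary matrix has rank 13 and Smith normal form diag(1,1,1,1,1,1,1,1,1,1,1,1,1).

Now H_k = ker ∂_k / im ∂_{k+1}, so:

  H_0: rank C_0 − rank ∂_1 = 7 − 6 = 1, and the invariant factors of ∂_1 are all 1, so H_0 ≅ Z.
  H_1: rank ker ∂_1 − rank ∂_2 = (21 − 6) − 13 = 2, and the invariant factors of ∂_2 are all 1, so H_1 ≅ Z^2.
  H_2: rank ker ∂_2 − rank ∂_3 = (14 − 13) − 0 = 1, and there is no ∂_3, so H_2 ≅ Z.

As a check, the Euler characteristic is 7 − 21 + 14 = 0, which agrees with 1 − 2 + 1 = 0.
(K is a triangulation of the torus T^2.)

H_0 = Z,  H_1 = Z^2,  H_2 = Z.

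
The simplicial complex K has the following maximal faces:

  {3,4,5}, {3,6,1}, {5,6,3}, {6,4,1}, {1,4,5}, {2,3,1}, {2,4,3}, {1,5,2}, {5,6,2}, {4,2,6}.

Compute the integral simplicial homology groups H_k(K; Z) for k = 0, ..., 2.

H_0 ≅ Z,  H_1 ≅ Z/2,  H_2 = 0.

Take the total order 1 < 2 < 3 < 4 < 5 < 6 on the vertex set. Then K (dimension 2) consists of the simplices:

  0-simplices (6): [1], [2], [3], [4], [5], [6]
  1-simplices (15): [1,2], [1,3], [1,4], [1,5], [1,6], [2,3], [2,4], [2,5], [2,6], [3,4], [3,5], [3,6], [4,5], [4,6], [5,6]
  2-simplices (10): [1,2,3], [1,2,5], [1,3,6], [1,4,5], [1,4,6], [2,3,4], [2,4,6], [2,5,6], [3,4,5], [3,5,6]

so the chain groups are C_0 ≅ Z^6, C_1 ≅ Z^15, C_2 ≅ Z^10.

Boundary ∂_1: C_1 → C_0 is given by ∂[p,q] = [q] − [p].
As a 6×15 matrix over Z this has rank 5, with invariant factors (1,1,1,1,1).

∂_2: C_2 → C_1 maps a triangle to the signed sum of its edges. For instance
  ∂[1,3,6] = [3,6] − [1,6] + [1,3],
  ∂[1,4,5] = [4,5] − [1,5] + [1,4].
As a 15×10 matrix over Z this has rank 10, with invariant factors (1,1,1,1,1,1,1,1,1,2).

From H_k ≅ ker(∂_k) / im(∂_{k+1}) we obtain:

  H_0: rank C_0 − rank ∂_1 = 6 − 5 = 1, and the invariant factors of ∂_1 are all 1, so H_0 = Z.
  H_1: rank ker ∂_1 − rank ∂_2 = (15 − 5) − 10 = 0, and ∂_2 has invariant factor 2 > 1, so H_1 = Z/2.
  H_2: rank ker ∂_2 − rank ∂_3 = (10 − 10) − 0 = 0, and there is no ∂_3, so H_2 = 0.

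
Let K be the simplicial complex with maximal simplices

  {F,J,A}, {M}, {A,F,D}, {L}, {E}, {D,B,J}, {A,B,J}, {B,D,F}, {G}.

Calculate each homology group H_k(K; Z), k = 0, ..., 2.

H_0 ≅ Z^5,  H_1 ≅ Z,  H_2 = 0.

Take the total order A < B < D < E < F < G < J < L < M on the vertex set. Then K (dimension 2) consists of the simplices:

  0-simplices (9): A, B, D, E, F, G, J, L, M
  1-simplices (10): AB, AD, AF, AJ, BD, BF, BJ, DF, DJ, FJ
  2-simplices (5): ABJ, ADF, AFJ, BDF, BDJ

so the chain groups are C_0 ≅ Z^9, C_1 ≅ Z^10, C_2 ≅ Z^5.

∂_1: C_1 → C_0 sends each edge [p,q] (with p < q) to q − p.
As a 9×10 matrix over Z this has rank 4, with invariant factors (1,1,1,1).

Boundary ∂_2: C_2 → C_1 acts by ∂[p,q,r] = [q,r] − [p,r] + [p,q]. For instance
  ∂ADF = DF − AF + AD,
  ∂BDJ = DJ − BJ + BD.
The resulting 10×5 matrix has rank 5, and its Smith normal form has invariant factors (1,1,1,1,1).

Reading off H_k = ker ∂_k / im ∂_{k+1}:

  H_0: rank C_0 − rank ∂_1 = 9 − 4 = 5, and the invariant factors of ∂_1 are all 1, so H_0 = Z^5.
  H_1: rank ker ∂_1 − rank ∂_2 = (10 − 4) − 5 = 1, and the invariant factors of ∂_2 are all 1, so H_1 = Z.
  H_2: rank ker ∂_2 − rank ∂_3 = (5 − 5) − 0 = 0, and there is no ∂_3, so H_2 = 0.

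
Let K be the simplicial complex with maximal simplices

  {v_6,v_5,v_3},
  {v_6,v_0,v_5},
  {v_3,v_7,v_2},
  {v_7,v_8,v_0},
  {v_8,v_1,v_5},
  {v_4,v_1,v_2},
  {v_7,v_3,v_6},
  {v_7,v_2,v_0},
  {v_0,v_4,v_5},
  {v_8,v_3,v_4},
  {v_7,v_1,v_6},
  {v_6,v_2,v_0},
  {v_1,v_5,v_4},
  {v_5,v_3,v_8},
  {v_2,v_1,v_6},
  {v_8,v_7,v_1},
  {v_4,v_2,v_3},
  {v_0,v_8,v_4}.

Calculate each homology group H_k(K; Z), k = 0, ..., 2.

Take the total order v_0 < v_1 < v_2 < v_3 < v_4 < v_5 < v_6 < v_7 < v_8 on the vertex set. Then K (dimension 2) consists of the simplices:

  0-simplices (9): [v_0], [v_1], [v_2], [v_3], [v_4], [v_5], [v_6], [v_7], [v_8]
  1-simplices (27): (27 of them)
  2-simplices (18): (18 of them)

giving chain groups C_0 ≅ Z^9, C_1 ≅ Z^27, C_2 ≅ Z^18.

Boundary ∂_1: C_1 → C_0 maps an edge to its endpoints' difference, ∂[p,q] = q − p.
As a 9×27 matrix over Z this has rank 8, with invariant factors (1,1,1,1,1,1,1,1).

Boundary ∂_2: C_2 → C_1 maps a triangle to the signed sum of its edges. For instance
  ∂[v_3,v_5,v_6] = [v_5,v_6] − [v_3,v_6] + [v_3,v_5],
  ∂[v_3,v_4,v_8] = [v_4,v_8] − [v_3,v_8] + [v_3,v_4].
As a 27×18 matrix over Z this has rank 18, with invariant factors (1,1,1,1,1,1,1,1,1,1,1,1,1,1,1,1,1,2).

From H_k ≅ ker(∂_k) / im(∂_{k+1}) we obtain:

  H_0: rank C_0 − rank ∂_1 = 9 − 8 = 1, and the invariant factors of ∂_1 are all 1, so H_0 ≅ Z.
  H_1: rank ker ∂_1 − rank ∂_2 = (27 − 8) − 18 = 1, and ∂_2 has invariant factor 2 > 1, so H_1 ≅ Z ⊕ Z/2Z.
  H_2: rank ker ∂_2 − rank ∂_3 = (18 − 18) − 0 = 0, and there is no ∂_3, so H_2 ≅ 0.

H_0 ≅ Z,  H_1 ≅ Z ⊕ Z/2Z,  H_2 = 0.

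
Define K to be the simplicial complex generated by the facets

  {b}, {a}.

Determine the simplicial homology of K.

We work with the vertex ordering a < b. The simplices of K, each written with vertices in increasing order, are:

  0-simplices (2): a, b

giving chain groups C_0 ≅ Z^2.

From H_k ≅ ker(∂_k) / im(∂_{k+1}) we obtain:

  H_0: rank C_0 − rank ∂_1 = 2 − 0 = 2, and there is no ∂_1, so H_0 = Z^2.

(K is a triangulation of a set of 2 points.)

H_0 = Z^2.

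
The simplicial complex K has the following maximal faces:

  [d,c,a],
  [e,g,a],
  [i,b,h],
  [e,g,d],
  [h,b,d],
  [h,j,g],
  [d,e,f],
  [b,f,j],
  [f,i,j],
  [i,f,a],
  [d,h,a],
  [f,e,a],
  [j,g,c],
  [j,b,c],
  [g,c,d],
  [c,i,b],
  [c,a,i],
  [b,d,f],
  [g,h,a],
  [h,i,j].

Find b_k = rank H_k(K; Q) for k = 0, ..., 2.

b_0 = 1, b_1 = 1, b_2 = 0.

Take the total order a < b < c < d < e < f < g < h < i < j on the vertex set. Then K (dimension 2) consists of the simplices:

  0-simplices (10): a, b, c, d, e, f, g, h, i, j
  1-simplices (30): ac, ad, ae, af, ag, ah, ai, bc, bd, bf, bh, bi, bj, cd, cg, ci, cj, de, df, dg, dh, ef, eg, fi, fj, gh, gj, hi, hj, ij
  2-simplices (20): acd, aci, adh, aef, aeg, afi, agh, bci, bcj, bdf, bdh, bfj, bhi, cdg, cgj, def, deg, fij, ghj, hij

Hence C_0 ≅ Z^10, C_1 ≅ Z^30, C_2 ≅ Z^20.

The boundary map ∂_1: C_1 → C_0 is given by ∂[p,q] = [q] − [p].
As a 10×30 matrix over Z this has rank 9, with invariant factors (1,1,1,1,1,1,1,1,1).

∂_2: C_2 → C_1 sends each 2-simplex [p,q,r] to [q,r] − [p,r] + [p,q]. For instance
  ∂bfj = fj − bj + bf,
  ∂afi = fi − ai + af.
This gives a 30×20 integer matrix of rank 20; reducing to Smith normal form yields diagonal entries (1,1,1,1,1,1,1,1,1,1,1,1,1,1,1,1,1,1,1,2).

Now H_k = ker ∂_k / im ∂_{k+1}, so:

  H_0: rank C_0 − rank ∂_1 = 10 − 9 = 1, and the invariant factors of ∂_1 are all 1, so H_0 ≅ Z.
  H_1: rank ker ∂_1 − rank ∂_2 = (30 − 9) − 20 = 1, and ∂_2 has invariant factor 2 > 1, so H_1 ≅ Z × Z/2.
  H_2: rank ker ∂_2 − rank ∂_3 = (20 − 20) − 0 = 0, and there is no ∂_3, so H_2 ≅ 0.

Hence the Betti numbers are b_0 = 1, b_1 = 1, b_2 = 0.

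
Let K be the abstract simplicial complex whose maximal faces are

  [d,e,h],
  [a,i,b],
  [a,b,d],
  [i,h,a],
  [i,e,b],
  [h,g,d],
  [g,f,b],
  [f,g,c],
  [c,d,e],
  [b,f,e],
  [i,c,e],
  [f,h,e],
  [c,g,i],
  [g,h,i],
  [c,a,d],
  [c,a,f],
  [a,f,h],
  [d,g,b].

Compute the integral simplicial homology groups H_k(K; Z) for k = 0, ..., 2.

We work with the vertex ordering a < b < c < d < e < f < g < h < i. The simplices of K, each written with vertices in increasing order, are:

  0-simplices (9): a, b, c, d, e, f, g, h, i
  1-simplices (27): ab, ac, ad, af, ah, ai, bd, be, bf, bg, bi, cd, ce, cf, cg, ci, de, dg, dh, ef, eh, ei, fg, fh, gh, gi, hi
  2-simplices (18): abd, abi, acd, acf, afh, ahi, bdg, bef, bei, bfg, cde, cei, cfg, cgi, deh, dgh, efh, ghi

so the chain groups are C_0 ≅ Z^9, C_1 ≅ Z^27, C_2 ≅ Z^18.

∂_1: C_1 → C_0 sends each edge [p,q] (with p < q) to q − p. For instance
  ∂gi = i − g.
The 9×27 boundary matrix has rank 8 and Smith normal form diag(1,1,1,1,1,1,1,1).

The boundary map ∂_2: C_2 → C_1 sends each 2-simplex [p,q,r] to [q,r] − [p,r] + [p,q]. For instance
  ∂dgh = gh − dh + dg,
  ∂efh = fh − eh + ef.
As a 27×18 matrix over Z this has rank 17, with invariant factors (1,1,1,1,1,1,1,1,1,1,1,1,1,1,1,1,1).

Now H_k = ker ∂_k / im ∂_{k+1}, so:

  H_0: rank C_0 − rank ∂_1 = 9 − 8 = 1, and the invariant factors of ∂_1 are all 1, so H_0 ≅ Z.
  H_1: rank ker ∂_1 − rank ∂_2 = (27 − 8) − 17 = 2, and the invariant factors of ∂_2 are all 1, so H_1 ≅ Z^2.
  H_2: rank ker ∂_2 − rank ∂_3 = (18 − 17) − 0 = 1, and there is no ∂_3, so H_2 ≅ Z.

H_0 ≅ Z,  H_1 ≅ Z^2,  H_2 ≅ Z.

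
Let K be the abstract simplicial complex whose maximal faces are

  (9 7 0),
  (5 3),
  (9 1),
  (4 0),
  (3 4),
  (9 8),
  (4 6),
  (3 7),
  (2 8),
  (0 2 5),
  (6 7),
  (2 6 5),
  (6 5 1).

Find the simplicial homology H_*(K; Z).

Take the total order 0 < 1 < 2 < 3 < 4 < 5 < 6 < 7 < 8 < 9 on the vertex set. Then K (dimension 2) consists of the simplices:

  0-simplices (10): [0], [1], [2], [3], [4], [5], [6], [7], [8], [9]
  1-simplices (19): [0,2], [0,4], [0,5], [0,7], [0,9], [1,5], [1,6], [1,9], [2,5], [2,6], [2,8], [3,4], [3,5], [3,7], [4,6], [5,6], [6,7], [7,9], [8,9]
  2-simplices (4): [0,2,5], [0,7,9], [1,5,6], [2,5,6]

giving chain groups C_0 ≅ Z^10, C_1 ≅ Z^19, C_2 ≅ Z^4.

Boundary ∂_1: C_1 → C_0 maps an edge to its endpoints' difference, ∂[p,q] = q − p. For instance
  ∂[2,8] = [8] − [2].
The 10×19 boundary matrix has rank 9 and Smith normal form diag(1,1,1,1,1,1,1,1,1).

Boundary ∂_2: C_2 → C_1 acts by ∂[p,q,r] = [q,r] − [p,r] + [p,q]. For instance
  ∂[2,5,6] = [5,6] − [2,6] + [2,5],
  ∂[0,2,5] = [2,5] − [0,5] + [0,2].
The resulting 19×4 matrix has rank 4, and its Smith normal form has invariant factors (1,1,1,1).

From H_k ≅ ker(∂_k) / im(∂_{k+1}) we obtain:

  H_0: rank C_0 − rank ∂_1 = 10 − 9 = 1, and the invariant factors of ∂_1 are all 1, so H_0 ≅ Z.
  H_1: rank ker ∂_1 − rank ∂_2 = (19 − 9) − 4 = 6, and the invariant factors of ∂_2 are all 1, so H_1 ≅ Z^6.
  H_2: rank ker ∂_2 − rank ∂_3 = (4 − 4) − 0 = 0, and there is no ∂_3, so H_2 ≅ 0.

H_0 = Z,  H_1 = Z^6,  H_2 = 0.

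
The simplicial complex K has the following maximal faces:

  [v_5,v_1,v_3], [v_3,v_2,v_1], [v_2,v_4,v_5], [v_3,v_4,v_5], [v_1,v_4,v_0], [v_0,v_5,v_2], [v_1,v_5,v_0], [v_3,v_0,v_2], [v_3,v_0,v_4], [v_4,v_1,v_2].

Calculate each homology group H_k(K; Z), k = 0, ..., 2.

We work with the vertex ordering v_0 < v_1 < v_2 < v_3 < v_4 < v_5. The simplices of K, each written with vertices in increasing order, are:

  0-simplices (6): [v_0], [v_1], [v_2], [v_3], [v_4], [v_5]
  1-simplices (15): (15 of them)
  2-simplices (10): [v_0,v_1,v_4], [v_0,v_1,v_5], [v_0,v_2,v_3], [v_0,v_2,v_5], [v_0,v_3,v_4], [v_1,v_2,v_3], [v_1,v_2,v_4], [v_1,v_3,v_5], [v_2,v_4,v_5], [v_3,v_4,v_5]

giving chain groups C_0 ≅ Z^6, C_1 ≅ Z^15, C_2 ≅ Z^10.

∂_1: C_1 → C_0 sends each edge [p,q] (with p < q) to q − p. For instance
  ∂[v_3,v_4] = [v_4] − [v_3].
As a 6×15 matrix over Z this has rank 5, with invariant factors (1,1,1,1,1).

Boundary ∂_2: C_2 → C_1 acts by ∂[p,q,r] = [q,r] − [p,r] + [p,q]. For instance
  ∂[v_1,v_2,v_3] = [v_2,v_3] − [v_1,v_3] + [v_1,v_2],
  ∂[v_1,v_3,v_5] = [v_3,v_5] − [v_1,v_5] + [v_1,v_3].
The resulting 15×10 matrix has rank 10, and its Smith normal form has invariant factors (1,1,1,1,1,1,1,1,1,2).

Computing H_k = (kernel of ∂_k) / (image of ∂_{k+1}):

  H_0: rank C_0 − rank ∂_1 = 6 − 5 = 1, and the invariant factors of ∂_1 are all 1, so H_0 = Z.
  H_1: rank ker ∂_1 − rank ∂_2 = (15 − 5) − 10 = 0, and ∂_2 has invariant factor 2 > 1, so H_1 = Z/2Z.
  H_2: rank ker ∂_2 − rank ∂_3 = (10 − 10) − 0 = 0, and there is no ∂_3, so H_2 = 0.

As a check, the Euler characteristic is 6 − 15 + 10 = 1, which agrees with 1 − 0 + 0 = 1.

H_0 = Z,  H_1 = Z/2Z,  H_2 = 0.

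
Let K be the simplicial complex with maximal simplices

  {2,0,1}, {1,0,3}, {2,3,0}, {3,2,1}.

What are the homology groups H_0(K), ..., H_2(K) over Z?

K has 4 vertices, 6 edges, 4 triangles.
rank ∂_0 = 0, rank ∂_1 = 3 ⇒ b_0 = 4 − 0 − 3 = 1; all invariant factors of ∂_1 are 1 so no torsion. So H_0 ≅ Z.
rank ∂_1 = 3, rank ∂_2 = 3 ⇒ b_1 = 6 − 3 − 3 = 0; all invariant factors of ∂_2 are 1 so no torsion. So H_1 ≅ 0.
rank ∂_2 = 3, rank ∂_3 = 0 ⇒ b_2 = 4 − 3 − 0 = 1. So H_2 ≅ Z.

H_0 ≅ Z,  H_1 = 0,  H_2 ≅ Z.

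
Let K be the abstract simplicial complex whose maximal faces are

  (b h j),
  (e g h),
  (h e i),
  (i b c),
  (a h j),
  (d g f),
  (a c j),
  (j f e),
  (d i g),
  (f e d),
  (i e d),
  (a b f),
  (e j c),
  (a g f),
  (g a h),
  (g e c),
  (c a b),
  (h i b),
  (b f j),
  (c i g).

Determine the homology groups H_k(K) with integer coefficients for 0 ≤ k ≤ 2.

H_0 ≅ Z,  H_1 ≅ Z ⊕ Z/2,  H_2 = 0.

Order the vertices as a < b < c < d < e < f < g < h < i < j. Listing each simplex with vertices in this order, K has dimension 2 with simplices:

  0-simplices (10): a, b, c, d, e, f, g, h, i, j
  1-simplices (30): ab, ac, af, ag, ah, aj, bc, bf, bh, bi, bj, ce, cg, ci, cj, de, df, dg, di, ef, eg, eh, ei, ej, fg, fj, gh, gi, hi, hj
  2-simplices (20): abc, abf, acj, afg, agh, ahj, bci, bfj, bhi, bhj, ceg, cej, cgi, def, dei, dfg, dgi, efj, egh, ehi

giving chain groups C_0 ≅ Z^10, C_1 ≅ Z^30, C_2 ≅ Z^20.

The boundary map ∂_1: C_1 → C_0 maps an edge to its endpoints' difference, ∂[p,q] = q − p. For instance
  ∂hj = j − h.
The resulting 10×30 matrix has rank 9, and its Smith normal form has invariant factors (1,1,1,1,1,1,1,1,1).

Boundary ∂_2: C_2 → C_1 sends each 2-simplex [p,q,r] to [q,r] − [p,r] + [p,q]. For instance
  ∂def = ef − df + de,
  ∂acj = cj − aj + ac.
This gives a 30×20 integer matrix of rank 20; reducing to Smith normal form yields diagonal entries (1,1,1,1,1,1,1,1,1,1,1,1,1,1,1,1,1,1,1,2).

Reading off H_k = ker ∂_k / im ∂_{k+1}:

  H_0: rank C_0 − rank ∂_1 = 10 − 9 = 1, and the invariant factors of ∂_1 are all 1, so H_0 = Z.
  H_1: rank ker ∂_1 − rank ∂_2 = (30 − 9) − 20 = 1, and ∂_2 has invariant factor 2 > 1, so H_1 = Z ⊕ Z/2.
  H_2: rank ker ∂_2 − rank ∂_3 = (20 − 20) − 0 = 0, and there is no ∂_3, so H_2 = 0.

As a check, the Euler characteristic is 10 − 30 + 20 = 0, which agrees with 1 − 1 + 0 = 0.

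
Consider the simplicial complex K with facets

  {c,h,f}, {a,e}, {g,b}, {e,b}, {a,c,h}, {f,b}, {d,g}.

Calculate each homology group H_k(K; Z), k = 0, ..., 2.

H_0 ≅ Z,  H_1 ≅ Z,  H_2 = 0.

We work with the vertex ordering a < b < c < d < e < f < g < h. The simplices of K, each written with vertices in increasing order, are:

  0-simplices (8): a, b, c, d, e, f, g, h
  1-simplices (10): ac, ae, ah, be, bf, bg, cf, ch, dg, fh
  2-simplices (2): ach, cfh

giving chain groups C_0 ≅ Z^8, C_1 ≅ Z^10, C_2 ≅ Z^2.

The boundary map ∂_1: C_1 → C_0 sends each edge [p,q] (with p < q) to q − p. For instance
  ∂ch = h − c.
The 8×10 boundary matrix has rank 7 and Smith normal form diag(1,1,1,1,1,1,1).

Boundary ∂_2: C_2 → C_1 maps a triangle to the signed sum of its edges. For instance
  ∂ach = ch − ah + ac,
  ∂cfh = fh − ch + cf.
The 10×2 boundary matrix has rank 2 and Smith normal form diag(1,1).

Now H_k = ker ∂_k / im ∂_{k+1}, so:

  H_0: rank C_0 − rank ∂_1 = 8 − 7 = 1, and the invariant factors of ∂_1 are all 1, so H_0 ≅ Z.
  H_1: rank ker ∂_1 − rank ∂_2 = (10 − 7) − 2 = 1, and the invariant factors of ∂_2 are all 1, so H_1 ≅ Z.
  H_2: rank ker ∂_2 − rank ∂_3 = (2 − 2) − 0 = 0, and there is no ∂_3, so H_2 ≅ 0.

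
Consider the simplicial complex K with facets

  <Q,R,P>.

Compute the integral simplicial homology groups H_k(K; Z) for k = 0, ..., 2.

H_0 = Z,  H_1 = 0,  H_2 = 0.

Take the total order P < Q < R on the vertex set. Then K (dimension 2) consists of the simplices:

  0-simplices (3): P, Q, R
  1-simplices (3): PQ, PR, QR
  2-simplices (1): PQR

giving chain groups C_0 ≅ Z^3, C_1 ≅ Z^3, C_2 ≅ Z^1.

Boundary ∂_1: C_1 → C_0 sends each edge [p,q] (with p < q) to q − p. For instance
  ∂PQ = Q − P.
The 3×3 boundary matrix has rank 2 and Smith normal form diag(1,1).

∂_2: C_2 → C_1 maps a triangle to the signed sum of its edges. For instance
  ∂PQR = QR − PR + PQ.
The 3×1 boundary matrix has rank 1 and Smith normal form diag(1).

Now H_k = ker ∂_k / im ∂_{k+1}, so:

  H_0: rank C_0 − rank ∂_1 = 3 − 2 = 1, and the invariant factors of ∂_1 are all 1, so H_0 = Z.
  H_1: rank ker ∂_1 − rank ∂_2 = (3 − 2) − 1 = 0, and the invariant factors of ∂_2 are all 1, so H_1 = 0.
  H_2: rank ker ∂_2 − rank ∂_3 = (1 − 1) − 0 = 0, and there is no ∂_3, so H_2 = 0.

(K is a triangulation of the 2-simplex.)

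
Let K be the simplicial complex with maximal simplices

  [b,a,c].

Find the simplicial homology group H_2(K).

K has 3 vertices, 3 edges, 1 triangle.
rank ∂_2 = 1, rank ∂_3 = 0 ⇒ b_2 = 1 − 1 − 0 = 0. So H_2 = 0.

H_2 ≅ 0.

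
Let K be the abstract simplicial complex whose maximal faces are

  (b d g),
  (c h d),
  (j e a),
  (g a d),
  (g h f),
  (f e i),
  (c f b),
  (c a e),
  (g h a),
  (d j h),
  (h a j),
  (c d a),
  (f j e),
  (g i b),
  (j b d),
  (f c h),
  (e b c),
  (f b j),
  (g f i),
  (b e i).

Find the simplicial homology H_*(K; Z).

H_0 = Z,  H_1 = Z ⊕ Z/2,  H_2 = 0.

Fix the vertex order a < b < c < d < e < f < g < h < i < j and write every simplex with vertices in increasing order. Then dim K = 2 and the simplices of K are:

  0-simplices (10): a, b, c, d, e, f, g, h, i, j
  1-simplices (30): ac, ad, ae, ag, ah, aj, bc, bd, be, bf, bg, bi, bj, cd, ce, cf, ch, dg, dh, dj, ef, ei, ej, fg, fh, fi, fj, gh, gi, hj
  2-simplices (20): acd, ace, adg, aej, agh, ahj, bce, bcf, bdg, bdj, bei, bfj, bgi, cdh, cfh, dhj, efi, efj, fgh, fgi

Hence C_0 ≅ Z^10, C_1 ≅ Z^30, C_2 ≅ Z^20.

Boundary ∂_1: C_1 → C_0 maps an edge to its endpoints' difference, ∂[p,q] = q − p.
The resulting 10×30 matrix has rank 9, and its Smith normal form has invariant factors (1,1,1,1,1,1,1,1,1).

Boundary ∂_2: C_2 → C_1 acts by ∂[p,q,r] = [q,r] − [p,r] + [p,q]. For instance
  ∂bei = ei − bi + be,
  ∂aej = ej − aj + ae.
As a 30×20 matrix over Z this has rank 20, with invariant factors (1,1,1,1,1,1,1,1,1,1,1,1,1,1,1,1,1,1,1,2).

Now H_k = ker ∂_k / im ∂_{k+1}, so:

  H_0: rank C_0 − rank ∂_1 = 10 − 9 = 1, and the invariant factors of ∂_1 are all 1, so H_0 = Z.
  H_1: rank ker ∂_1 − rank ∂_2 = (30 − 9) − 20 = 1, and ∂_2 has invariant factor 2 > 1, so H_1 = Z ⊕ Z/2.
  H_2: rank ker ∂_2 − rank ∂_3 = (20 − 20) − 0 = 0, and there is no ∂_3, so H_2 = 0.

As a check, the Euler characteristic is 10 − 30 + 20 = 0, which agrees with 1 − 1 + 0 = 0.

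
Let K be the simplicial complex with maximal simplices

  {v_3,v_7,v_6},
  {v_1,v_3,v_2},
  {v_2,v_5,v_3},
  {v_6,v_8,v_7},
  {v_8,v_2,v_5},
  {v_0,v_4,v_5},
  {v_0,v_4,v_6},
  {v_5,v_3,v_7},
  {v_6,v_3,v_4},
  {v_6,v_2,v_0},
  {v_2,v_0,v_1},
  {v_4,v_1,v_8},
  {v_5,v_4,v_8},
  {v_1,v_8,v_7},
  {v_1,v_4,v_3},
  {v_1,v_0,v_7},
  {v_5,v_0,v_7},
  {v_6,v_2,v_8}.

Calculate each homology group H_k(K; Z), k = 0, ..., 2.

H_0 = Z,  H_1 = Z^2,  H_2 = Z.

Order the vertices as v_0 < v_1 < v_2 < v_3 < v_4 < v_5 < v_6 < v_7 < v_8. Listing each simplex with vertices in this order, K has dimension 2 with simplices:

  0-simplices (9): [v_0], [v_1], [v_2], [v_3], [v_4], [v_5], [v_6], [v_7], [v_8]
  1-simplices (27): (27 of them)
  2-simplices (18): (18 of them)

giving chain groups C_0 ≅ Z^9, C_1 ≅ Z^27, C_2 ≅ Z^18.

The boundary map ∂_1: C_1 → C_0 sends each edge [p,q] (with p < q) to q − p. For instance
  ∂[v_3,v_4] = [v_4] − [v_3].
The resulting 9×27 matrix has rank 8, and its Smith normal form has invariant factors (1,1,1,1,1,1,1,1).

The boundary map ∂_2: C_2 → C_1 sends each 2-simplex [p,q,r] to [q,r] − [p,r] + [p,q]. For instance
  ∂[v_6,v_7,v_8] = [v_7,v_8] − [v_6,v_8] + [v_6,v_7],
  ∂[v_0,v_1,v_7] = [v_1,v_7] − [v_0,v_7] + [v_0,v_1].
This gives a 27×18 integer matrix of rank 17; reducing to Smith normal form yields diagonal entries (1,1,1,1,1,1,1,1,1,1,1,1,1,1,1,1,1).

Computing H_k = (kernel of ∂_k) / (image of ∂_{k+1}):

  H_0: rank C_0 − rank ∂_1 = 9 − 8 = 1, and the invariant factors of ∂_1 are all 1, so H_0 = Z.
  H_1: rank ker ∂_1 − rank ∂_2 = (27 − 8) − 17 = 2, and the invariant factors of ∂_2 are all 1, so H_1 = Z^2.
  H_2: rank ker ∂_2 − rank ∂_3 = (18 − 17) − 0 = 1, and there is no ∂_3, so H_2 = Z.

As a check, the Euler characteristic is 9 − 27 + 18 = 0, which agrees with 1 − 2 + 1 = 0.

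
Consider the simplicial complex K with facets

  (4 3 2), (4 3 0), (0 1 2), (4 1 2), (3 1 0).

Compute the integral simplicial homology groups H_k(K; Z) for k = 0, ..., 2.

H_0 ≅ Z,  H_1 ≅ Z,  H_2 = 0.

Take the total order 0 < 1 < 2 < 3 < 4 on the vertex set. Then K (dimension 2) consists of the simplices:

  0-simplices (5): [0], [1], [2], [3], [4]
  1-simplices (10): [0,1], [0,2], [0,3], [0,4], [1,2], [1,3], [1,4], [2,3], [2,4], [3,4]
  2-simplices (5): [0,1,2], [0,1,3], [0,3,4], [1,2,4], [2,3,4]

giving chain groups C_0 ≅ Z^5, C_1 ≅ Z^10, C_2 ≅ Z^5.

The boundary map ∂_1: C_1 → C_0 is given by ∂[p,q] = [q] − [p]. For instance
  ∂[3,4] = [4] − [3].
As a 5×10 matrix over Z this has rank 4, with invariant factors (1,1,1,1).

∂_2: C_2 → C_1 maps a triangle to the signed sum of its edges. For instance
  ∂[0,1,3] = [1,3] − [0,3] + [0,1],
  ∂[0,3,4] = [3,4] − [0,4] + [0,3].
The 10×5 boundary matrix has rank 5 and Smith normal form diag(1,1,1,1,1).

Now H_k = ker ∂_k / im ∂_{k+1}, so:

  H_0: rank C_0 − rank ∂_1 = 5 − 4 = 1, and the invariant factors of ∂_1 are all 1, so H_0 ≅ Z.
  H_1: rank ker ∂_1 − rank ∂_2 = (10 − 4) − 5 = 1, and the invariant factors of ∂_2 are all 1, so H_1 ≅ Z.
  H_2: rank ker ∂_2 − rank ∂_3 = (5 − 5) − 0 = 0, and there is no ∂_3, so H_2 ≅ 0.

As a check, the Euler characteristic is 5 − 10 + 5 = 0, which agrees with 1 − 1 + 0 = 0.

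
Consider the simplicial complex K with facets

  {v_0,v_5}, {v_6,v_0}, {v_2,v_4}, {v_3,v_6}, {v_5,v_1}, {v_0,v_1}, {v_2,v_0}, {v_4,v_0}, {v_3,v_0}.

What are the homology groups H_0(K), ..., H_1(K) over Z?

Take the total order v_0 < v_1 < v_2 < v_3 < v_4 < v_5 < v_6 on the vertex set. Then K (dimension 1) consists of the simplices:

  0-simplices (7): [v_0], [v_1], [v_2], [v_3], [v_4], [v_5], [v_6]
  1-simplices (9): [v_0,v_1], [v_0,v_2], [v_0,v_3], [v_0,v_4], [v_0,v_5], [v_0,v_6], [v_1,v_5], [v_2,v_4], [v_3,v_6]

so the chain groups are C_0 ≅ Z^7, C_1 ≅ Z^9.

The boundary map ∂_1: C_1 → C_0 maps an edge to its endpoints' difference, ∂[p,q] = q − p. For instance
  ∂[v_0,v_6] = [v_6] − [v_0].
The 7×9 boundary matrix has rank 6 and Smith normal form diag(1,1,1,1,1,1).

Now H_k = ker ∂_k / im ∂_{k+1}, so:

  H_0: rank C_0 − rank ∂_1 = 7 − 6 = 1, and the invariant factors of ∂_1 are all 1, so H_0 ≅ Z.
  H_1: rank ker ∂_1 − rank ∂_2 = (9 − 6) − 0 = 3, and there is no ∂_2, so H_1 ≅ Z^3.

H_0 ≅ Z,  H_1 ≅ Z^3.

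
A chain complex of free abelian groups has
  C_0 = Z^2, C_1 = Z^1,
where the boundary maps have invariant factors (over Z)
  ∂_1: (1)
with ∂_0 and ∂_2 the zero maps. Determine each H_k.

H_0: b_0 = 2 − 0 − 1 = 1; torsion from ∂_1 factors > 1: none. So H_0 = Z.
H_1: b_1 = 1 − 1 − 0 = 0; torsion from ∂_2 factors > 1: none. So H_1 = 0.

H_0 = Z,  H_1 = 0.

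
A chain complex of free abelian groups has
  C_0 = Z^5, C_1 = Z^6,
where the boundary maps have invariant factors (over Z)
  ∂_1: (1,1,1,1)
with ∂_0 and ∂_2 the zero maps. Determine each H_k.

H_0: b_0 = 5 − 0 − 4 = 1; torsion from ∂_1 factors > 1: none. So H_0 ≅ Z.
H_1: b_1 = 6 − 4 − 0 = 2; torsion from ∂_2 factors > 1: none. So H_1 ≅ Z^2.

H_0 ≅ Z,  H_1 ≅ Z^2.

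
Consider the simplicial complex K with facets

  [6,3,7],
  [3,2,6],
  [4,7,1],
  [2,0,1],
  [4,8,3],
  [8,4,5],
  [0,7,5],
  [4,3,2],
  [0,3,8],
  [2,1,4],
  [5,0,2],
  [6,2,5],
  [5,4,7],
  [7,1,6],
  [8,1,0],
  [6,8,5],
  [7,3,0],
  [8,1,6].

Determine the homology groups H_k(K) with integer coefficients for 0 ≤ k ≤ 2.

H_0 = Z,  H_1 = Z^2,  H_2 = Z.

We work with the vertex ordering 0 < 1 < 2 < 3 < 4 < 5 < 6 < 7 < 8. The simplices of K, each written with vertices in increasing order, are:

  0-simplices (9): [0], [1], [2], [3], [4], [5], [6], [7], [8]
  1-simplices (27): (27 of them)
  2-simplices (18): [0,1,2], [0,1,8], [0,2,5], [0,3,7], [0,3,8], [0,5,7], [1,2,4], [1,4,7], [1,6,7], [1,6,8], [2,3,4], [2,3,6], [2,5,6], [3,4,8], [3,6,7], [4,5,7], [4,5,8], [5,6,8]

giving chain groups C_0 ≅ Z^9, C_1 ≅ Z^27, C_2 ≅ Z^18.

Boundary ∂_1: C_1 → C_0 sends each edge [p,q] (with p < q) to q − p.
The 9×27 boundary matrix has rank 8 and Smith normal form diag(1,1,1,1,1,1,1,1).

The boundary map ∂_2: C_2 → C_1 maps a triangle to the signed sum of its edges. For instance
  ∂[2,5,6] = [5,6] − [2,6] + [2,5],
  ∂[4,5,7] = [5,7] − [4,7] + [4,5].
As a 27×18 matrix over Z this has rank 17, with invariant factors (1,1,1,1,1,1,1,1,1,1,1,1,1,1,1,1,1).

Computing H_k = (kernel of ∂_k) / (image of ∂_{k+1}):

  H_0: rank C_0 − rank ∂_1 = 9 − 8 = 1, and the invariant factors of ∂_1 are all 1, so H_0 ≅ Z.
  H_1: rank ker ∂_1 − rank ∂_2 = (27 − 8) − 17 = 2, and the invariant factors of ∂_2 are all 1, so H_1 ≅ Z^2.
  H_2: rank ker ∂_2 − rank ∂_3 = (18 − 17) − 0 = 1, and there is no ∂_3, so H_2 ≅ Z.

As a check, the Euler characteristic is 9 − 27 + 18 = 0, which agrees with 1 − 2 + 1 = 0.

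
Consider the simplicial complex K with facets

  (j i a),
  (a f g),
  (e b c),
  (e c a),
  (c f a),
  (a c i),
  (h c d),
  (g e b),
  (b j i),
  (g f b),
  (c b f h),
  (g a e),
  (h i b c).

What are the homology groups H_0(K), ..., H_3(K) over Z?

Fix the vertex order a < b < c < d < e < f < g < h < i < j and write every simplex with vertices in increasing order. Then dim K = 3 and the simplices of K are:

  0-simplices (10): a, b, c, d, e, f, g, h, i, j
  1-simplices (24): ac, ae, af, ag, ai, aj, bc, be, bf, bg, bh, bi, bj, cd, ce, cf, ch, ci, dh, eg, fg, fh, hi, ij
  2-simplices (18): ace, acf, aci, aeg, afg, aij, bce, bcf, bch, bci, beg, bfg, bfh, bhi, bij, cdh, cfh, chi
  3-simplices (2): bcfh, bchi

Hence C_0 ≅ Z^10, C_1 ≅ Z^24, C_2 ≅ Z^18, C_3 ≅ Z^2.

The boundary map ∂_1: C_1 → C_0 sends each edge [p,q] (with p < q) to q − p. For instance
  ∂dh = h − d.
This gives a 10×24 integer matrix of rank 9; reducing to Smith normal form yields diagonal entries (1,1,1,1,1,1,1,1,1).

∂_2: C_2 → C_1 maps a triangle to the signed sum of its edges. For instance
  ∂aci = ci − ai + ac,
  ∂cfh = fh − ch + cf.
The resulting 24×18 matrix has rank 15, and its Smith normal form has invariant factors (1,1,1,1,1,1,1,1,1,1,1,1,1,1,1).

The boundary map ∂_3: C_3 → C_2 sends each 3-simplex σ to the alternating sum Σ_i (−1)^i (σ with its i-th vertex removed). For instance
  ∂bchi = chi − bhi + bci − bch,
  ∂bcfh = cfh − bfh + bch − bcf.
The resulting 18×2 matrix has rank 2, and its Smith normal form has invariant factors (1,1).

From H_k ≅ ker(∂_k) / im(∂_{k+1}) we obtain:

  H_0: rank C_0 − rank ∂_1 = 10 − 9 = 1, and the invariant factors of ∂_1 are all 1, so H_0 = Z.
  H_1: rank ker ∂_1 − rank ∂_2 = (24 − 9) − 15 = 0, and the invariant factors of ∂_2 are all 1, so H_1 = 0.
  H_2: rank ker ∂_2 − rank ∂_3 = (18 − 15) − 2 = 1, and the invariant factors of ∂_3 are all 1, so H_2 = Z.
  H_3: rank ker ∂_3 − rank ∂_4 = (2 − 2) − 0 = 0, and there is no ∂_4, so H_3 = 0.

As a check, the Euler characteristic is 10 − 24 + 18 − 2 = 2, which agrees with 1 − 0 + 1 − 0 = 2.

H_0 ≅ Z,  H_1 = 0,  H_2 ≅ Z,  H_3 = 0.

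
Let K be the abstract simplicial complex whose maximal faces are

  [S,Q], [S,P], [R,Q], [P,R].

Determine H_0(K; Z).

H_0 ≅ Z.

We work with the vertex ordering P < Q < R < S. The simplices of K, each written with vertices in increasing order, are:

  0-simplices (4): P, Q, R, S
  1-simplices (4): PR, PS, QR, QS

giving chain groups C_0 ≅ Z^4, C_1 ≅ Z^4.

Boundary ∂_1: C_1 → C_0 is given by ∂[p,q] = [q] − [p].
The resulting 4×4 matrix has rank 3, and its Smith normal form has invariant factors (1,1,1).

Now H_k = ker ∂_k / im ∂_{k+1}, so:

  H_0: rank C_0 − rank ∂_1 = 4 − 3 = 1, and the invariant factors of ∂_1 are all 1, so H_0 ≅ Z.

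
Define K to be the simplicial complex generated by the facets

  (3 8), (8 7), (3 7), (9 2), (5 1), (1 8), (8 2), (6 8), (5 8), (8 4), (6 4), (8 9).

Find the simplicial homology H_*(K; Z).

H_0 ≅ Z,  H_1 ≅ Z^4.

Take the total order 1 < 2 < 3 < 4 < 5 < 6 < 7 < 8 < 9 on the vertex set. Then K (dimension 1) consists of the simplices:

  0-simplices (9): [1], [2], [3], [4], [5], [6], [7], [8], [9]
  1-simplices (12): [1,5], [1,8], [2,8], [2,9], [3,7], [3,8], [4,6], [4,8], [5,8], [6,8], [7,8], [8,9]

giving chain groups C_0 ≅ Z^9, C_1 ≅ Z^12.

The boundary map ∂_1: C_1 → C_0 sends each edge [p,q] (with p < q) to q − p. For instance
  ∂[3,8] = [8] − [3].
This gives a 9×12 integer matrix of rank 8; reducing to Smith normal form yields diagonal entries (1,1,1,1,1,1,1,1).

From H_k ≅ ker(∂_k) / im(∂_{k+1}) we obtain:

  H_0: rank C_0 − rank ∂_1 = 9 − 8 = 1, and the invariant factors of ∂_1 are all 1, so H_0 = Z.
  H_1: rank ker ∂_1 − rank ∂_2 = (12 − 8) − 0 = 4, and there is no ∂_2, so H_1 = Z^4.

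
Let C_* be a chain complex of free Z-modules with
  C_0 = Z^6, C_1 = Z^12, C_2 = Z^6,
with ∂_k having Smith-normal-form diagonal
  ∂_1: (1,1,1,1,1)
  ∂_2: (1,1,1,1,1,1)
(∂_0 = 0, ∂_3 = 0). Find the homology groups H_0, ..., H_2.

H_0 = Z,  H_1 = Z,  H_2 = 0.

H_0: b_0 = 6 − 0 − 5 = 1; torsion from ∂_1 factors > 1: none. So H_0 = Z.
H_1: b_1 = 12 − 5 − 6 = 1; torsion from ∂_2 factors > 1: none. So H_1 = Z.
H_2: b_2 = 6 − 6 − 0 = 0; torsion from ∂_3 factors > 1: none. So H_2 = 0.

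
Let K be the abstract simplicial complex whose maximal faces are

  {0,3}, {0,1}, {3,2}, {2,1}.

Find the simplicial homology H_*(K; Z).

Order the vertices as 0 < 1 < 2 < 3. Listing each simplex with vertices in this order, K has dimension 1 with simplices:

  0-simplices (4): [0], [1], [2], [3]
  1-simplices (4): [0,1], [0,3], [1,2], [2,3]

giving chain groups C_0 ≅ Z^4, C_1 ≅ Z^4.

∂_1: C_1 → C_0 maps an edge to its endpoints' difference, ∂[p,q] = q − p.
This gives a 4×4 integer matrix of rank 3; reducing to Smith normal form yields diagonal entries (1,1,1).

Computing H_k = (kernel of ∂_k) / (image of ∂_{k+1}):

  H_0: rank C_0 − rank ∂_1 = 4 − 3 = 1, and the invariant factors of ∂_1 are all 1, so H_0 ≅ Z.
  H_1: rank ker ∂_1 − rank ∂_2 = (4 − 3) − 0 = 1, and there is no ∂_2, so H_1 ≅ Z.

H_0 ≅ Z,  H_1 ≅ Z.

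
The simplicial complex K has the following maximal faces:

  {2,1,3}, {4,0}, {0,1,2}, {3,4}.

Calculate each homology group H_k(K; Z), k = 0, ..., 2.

Take the total order 0 < 1 < 2 < 3 < 4 on the vertex set. Then K (dimension 2) consists of the simplices:

  0-simplices (5): [0], [1], [2], [3], [4]
  1-simplices (7): [0,1], [0,2], [0,4], [1,2], [1,3], [2,3], [3,4]
  2-simplices (2): [0,1,2], [1,2,3]

Hence C_0 ≅ Z^5, C_1 ≅ Z^7, C_2 ≅ Z^2.

The boundary map ∂_1: C_1 → C_0 maps an edge to its endpoints' difference, ∂[p,q] = q − p.
As a 5×7 matrix over Z this has rank 4, with invariant factors (1,1,1,1).

The boundary map ∂_2: C_2 → C_1 sends each 2-simplex [p,q,r] to [q,r] − [p,r] + [p,q]. For instance
  ∂[0,1,2] = [1,2] − [0,2] + [0,1],
  ∂[1,2,3] = [2,3] − [1,3] + [1,2].
The 7×2 boundary matrix has rank 2 and Smith normal form diag(1,1).

From H_k ≅ ker(∂_k) / im(∂_{k+1}) we obtain:

  H_0: rank C_0 − rank ∂_1 = 5 − 4 = 1, and the invariant factors of ∂_1 are all 1, so H_0 = Z.
  H_1: rank ker ∂_1 − rank ∂_2 = (7 − 4) − 2 = 1, and the invariant factors of ∂_2 are all 1, so H_1 = Z.
  H_2: rank ker ∂_2 − rank ∂_3 = (2 − 2) − 0 = 0, and there is no ∂_3, so H_2 = 0.

As a check, the Euler characteristic is 5 − 7 + 2 = 0, which agrees with 1 − 1 + 0 = 0.

H_0 ≅ Z,  H_1 ≅ Z,  H_2 = 0.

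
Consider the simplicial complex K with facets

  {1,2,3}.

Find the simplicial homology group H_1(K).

Take the total order 1 < 2 < 3 on the vertex set. Then K (dimension 2) consists of the simplices:

  0-simplices (3): [1], [2], [3]
  1-simplices (3): [1,2], [1,3], [2,3]
  2-simplices (1): [1,2,3]

Hence C_0 ≅ Z^3, C_1 ≅ Z^3, C_2 ≅ Z^1.

∂_1: C_1 → C_0 is given by ∂[p,q] = [q] − [p].
The resulting 3×3 matrix has rank 2, and its Smith normal form has invariant factors (1,1).

Boundary ∂_2: C_2 → C_1 maps a triangle to the signed sum of its edges. For instance
  ∂[1,2,3] = [2,3] − [1,3] + [1,2].
The resulting 3×1 matrix has rank 1, and its Smith normal form has invariant factors (1).

Computing H_k = (kernel of ∂_k) / (image of ∂_{k+1}):

  H_1: rank ker ∂_1 − rank ∂_2 = (3 − 2) − 1 = 0, and the invariant factors of ∂_2 are all 1, so H_1 = 0.

(K is a triangulation of the 2-simplex.)

H_1 = 0.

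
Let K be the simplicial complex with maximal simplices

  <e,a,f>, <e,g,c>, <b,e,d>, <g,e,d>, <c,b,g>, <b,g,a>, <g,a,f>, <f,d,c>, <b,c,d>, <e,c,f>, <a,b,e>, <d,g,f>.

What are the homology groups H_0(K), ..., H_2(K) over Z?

H_0 ≅ Z,  H_1 ≅ Z/2Z,  H_2 = 0.

Order the vertices as a < b < c < d < e < f < g. Listing each simplex with vertices in this order, K has dimension 2 with simplices:

  0-simplices (7): a, b, c, d, e, f, g
  1-simplices (18): ab, ae, af, ag, bc, bd, be, bg, cd, ce, cf, cg, de, df, dg, ef, eg, fg
  2-simplices (12): abe, abg, aef, afg, bcd, bcg, bde, cdf, cef, ceg, deg, dfg

Hence C_0 ≅ Z^7, C_1 ≅ Z^18, C_2 ≅ Z^12.

Boundary ∂_1: C_1 → C_0 sends each edge [p,q] (with p < q) to q − p.
As a 7×18 matrix over Z this has rank 6, with invariant factors (1,1,1,1,1,1).

The boundary map ∂_2: C_2 → C_1 acts by ∂[p,q,r] = [q,r] − [p,r] + [p,q]. For instance
  ∂cef = ef − cf + ce,
  ∂bde = de − be + bd.
This gives a 18×12 integer matrix of rank 12; reducing to Smith normal form yields diagonal entries (1,1,1,1,1,1,1,1,1,1,1,2).

Computing H_k = (kernel of ∂_k) / (image of ∂_{k+1}):

  H_0: rank C_0 − rank ∂_1 = 7 − 6 = 1, and the invariant factors of ∂_1 are all 1, so H_0 = Z.
  H_1: rank ker ∂_1 − rank ∂_2 = (18 − 6) − 12 = 0, and ∂_2 has invariant factor 2 > 1, so H_1 = Z/2Z.
  H_2: rank ker ∂_2 − rank ∂_3 = (12 − 12) − 0 = 0, and there is no ∂_3, so H_2 = 0.

(K is a triangulation of the real projective plane RP^2.)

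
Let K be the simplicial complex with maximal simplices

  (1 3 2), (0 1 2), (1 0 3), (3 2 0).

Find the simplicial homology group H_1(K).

Fix the vertex order 0 < 1 < 2 < 3 and write every simplex with vertices in increasing order. Then dim K = 2 and the simplices of K are:

  0-simplices (4): [0], [1], [2], [3]
  1-simplices (6): [0,1], [0,2], [0,3], [1,2], [1,3], [2,3]
  2-simplices (4): [0,1,2], [0,1,3], [0,2,3], [1,2,3]

giving chain groups C_0 ≅ Z^4, C_1 ≅ Z^6, C_2 ≅ Z^4.

The boundary map ∂_1: C_1 → C_0 sends each edge [p,q] (with p < q) to q − p.
The 4×6 boundary matrix has rank 3 and Smith normal form diag(1,1,1).

∂_2: C_2 → C_1 acts by ∂[p,q,r] = [q,r] − [p,r] + [p,q]. For instance
  ∂[0,1,2] = [1,2] − [0,2] + [0,1],
  ∂[0,1,3] = [1,3] − [0,3] + [0,1].
This gives a 6×4 integer matrix of rank 3; reducing to Smith normal form yields diagonal entries (1,1,1).

Reading off H_k = ker ∂_k / im ∂_{k+1}:

  H_1: rank ker ∂_1 − rank ∂_2 = (6 − 3) − 3 = 0, and the invariant factors of ∂_2 are all 1, so H_1 ≅ 0.

H_1 = 0.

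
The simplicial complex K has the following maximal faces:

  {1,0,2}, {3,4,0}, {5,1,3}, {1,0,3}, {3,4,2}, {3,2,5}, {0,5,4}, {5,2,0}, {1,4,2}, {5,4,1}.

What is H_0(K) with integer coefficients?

Take the total order 0 < 1 < 2 < 3 < 4 < 5 on the vertex set. Then K (dimension 2) consists of the simplices:

  0-simplices (6): [0], [1], [2], [3], [4], [5]
  1-simplices (15): [0,1], [0,2], [0,3], [0,4], [0,5], [1,2], [1,3], [1,4], [1,5], [2,3], [2,4], [2,5], [3,4], [3,5], [4,5]
  2-simplices (10): [0,1,2], [0,1,3], [0,2,5], [0,3,4], [0,4,5], [1,2,4], [1,3,5], [1,4,5], [2,3,4], [2,3,5]

Hence C_0 ≅ Z^6, C_1 ≅ Z^15, C_2 ≅ Z^10.

∂_1: C_1 → C_0 sends each edge [p,q] (with p < q) to q − p. For instance
  ∂[0,2] = [2] − [0].
The resulting 6×15 matrix has rank 5, and its Smith normal form has invariant factors (1,1,1,1,1).

The boundary map ∂_2: C_2 → C_1 acts by ∂[p,q,r] = [q,r] − [p,r] + [p,q]. For instance
  ∂[1,2,4] = [2,4] − [1,4] + [1,2],
  ∂[2,3,4] = [3,4] − [2,4] + [2,3].
As a 15×10 matrix over Z this has rank 10, with invariant factors (1,1,1,1,1,1,1,1,1,2).

Now H_k = ker ∂_k / im ∂_{k+1}, so:

  H_0: rank C_0 − rank ∂_1 = 6 − 5 = 1, and the invariant factors of ∂_1 are all 1, so H_0 = Z.

H_0 ≅ Z.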